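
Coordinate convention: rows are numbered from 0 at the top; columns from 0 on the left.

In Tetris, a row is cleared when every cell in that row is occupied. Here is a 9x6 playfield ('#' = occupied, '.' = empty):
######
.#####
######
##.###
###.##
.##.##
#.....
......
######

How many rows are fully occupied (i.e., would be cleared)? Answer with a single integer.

Answer: 3

Derivation:
Check each row:
  row 0: 0 empty cells -> FULL (clear)
  row 1: 1 empty cell -> not full
  row 2: 0 empty cells -> FULL (clear)
  row 3: 1 empty cell -> not full
  row 4: 1 empty cell -> not full
  row 5: 2 empty cells -> not full
  row 6: 5 empty cells -> not full
  row 7: 6 empty cells -> not full
  row 8: 0 empty cells -> FULL (clear)
Total rows cleared: 3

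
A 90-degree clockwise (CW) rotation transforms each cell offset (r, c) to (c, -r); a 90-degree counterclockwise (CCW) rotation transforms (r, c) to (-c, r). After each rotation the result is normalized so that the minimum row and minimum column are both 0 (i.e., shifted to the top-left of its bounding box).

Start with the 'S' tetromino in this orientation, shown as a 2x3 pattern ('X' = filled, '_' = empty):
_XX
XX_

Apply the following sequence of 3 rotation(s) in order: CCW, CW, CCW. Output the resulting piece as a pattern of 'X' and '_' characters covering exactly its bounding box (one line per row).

Answer: X_
XX
_X

Derivation:
Start:
_XX
XX_
After rotation 1 (CCW):
X_
XX
_X
After rotation 2 (CW):
_XX
XX_
After rotation 3 (CCW):
X_
XX
_X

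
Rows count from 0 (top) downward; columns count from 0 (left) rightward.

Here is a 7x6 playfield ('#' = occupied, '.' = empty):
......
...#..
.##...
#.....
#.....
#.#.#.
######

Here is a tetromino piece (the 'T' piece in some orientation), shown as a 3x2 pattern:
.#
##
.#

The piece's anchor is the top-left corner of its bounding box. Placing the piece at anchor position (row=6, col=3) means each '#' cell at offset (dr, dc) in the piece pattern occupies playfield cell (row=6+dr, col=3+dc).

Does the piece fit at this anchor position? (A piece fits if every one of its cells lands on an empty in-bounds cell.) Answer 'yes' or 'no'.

Answer: no

Derivation:
Check each piece cell at anchor (6, 3):
  offset (0,1) -> (6,4): occupied ('#') -> FAIL
  offset (1,0) -> (7,3): out of bounds -> FAIL
  offset (1,1) -> (7,4): out of bounds -> FAIL
  offset (2,1) -> (8,4): out of bounds -> FAIL
All cells valid: no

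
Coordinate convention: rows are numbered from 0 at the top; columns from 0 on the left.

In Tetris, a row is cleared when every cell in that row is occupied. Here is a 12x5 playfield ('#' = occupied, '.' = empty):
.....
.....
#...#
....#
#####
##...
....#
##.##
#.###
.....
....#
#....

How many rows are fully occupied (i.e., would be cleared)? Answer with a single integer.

Answer: 1

Derivation:
Check each row:
  row 0: 5 empty cells -> not full
  row 1: 5 empty cells -> not full
  row 2: 3 empty cells -> not full
  row 3: 4 empty cells -> not full
  row 4: 0 empty cells -> FULL (clear)
  row 5: 3 empty cells -> not full
  row 6: 4 empty cells -> not full
  row 7: 1 empty cell -> not full
  row 8: 1 empty cell -> not full
  row 9: 5 empty cells -> not full
  row 10: 4 empty cells -> not full
  row 11: 4 empty cells -> not full
Total rows cleared: 1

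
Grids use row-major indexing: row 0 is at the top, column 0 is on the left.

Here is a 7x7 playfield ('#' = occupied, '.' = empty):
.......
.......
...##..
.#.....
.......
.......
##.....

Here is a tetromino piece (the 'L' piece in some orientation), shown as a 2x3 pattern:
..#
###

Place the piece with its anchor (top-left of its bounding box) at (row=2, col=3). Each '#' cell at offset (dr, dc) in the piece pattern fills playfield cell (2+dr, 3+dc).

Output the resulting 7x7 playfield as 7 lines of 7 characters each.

Answer: .......
.......
...###.
.#.###.
.......
.......
##.....

Derivation:
Fill (2+0,3+2) = (2,5)
Fill (2+1,3+0) = (3,3)
Fill (2+1,3+1) = (3,4)
Fill (2+1,3+2) = (3,5)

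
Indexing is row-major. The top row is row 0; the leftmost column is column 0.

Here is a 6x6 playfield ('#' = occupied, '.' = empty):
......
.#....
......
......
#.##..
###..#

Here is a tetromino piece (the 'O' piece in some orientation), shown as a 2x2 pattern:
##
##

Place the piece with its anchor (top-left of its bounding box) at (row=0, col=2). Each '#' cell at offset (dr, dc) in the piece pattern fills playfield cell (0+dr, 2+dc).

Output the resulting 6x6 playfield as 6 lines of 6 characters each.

Fill (0+0,2+0) = (0,2)
Fill (0+0,2+1) = (0,3)
Fill (0+1,2+0) = (1,2)
Fill (0+1,2+1) = (1,3)

Answer: ..##..
.###..
......
......
#.##..
###..#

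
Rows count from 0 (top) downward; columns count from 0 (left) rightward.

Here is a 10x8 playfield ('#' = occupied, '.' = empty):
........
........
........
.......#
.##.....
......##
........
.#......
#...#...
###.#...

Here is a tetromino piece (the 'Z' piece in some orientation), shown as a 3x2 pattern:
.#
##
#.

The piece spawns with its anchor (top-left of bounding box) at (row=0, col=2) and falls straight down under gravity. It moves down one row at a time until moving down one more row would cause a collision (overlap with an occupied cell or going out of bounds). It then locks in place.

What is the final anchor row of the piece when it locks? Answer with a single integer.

Spawn at (row=0, col=2). Try each row:
  row 0: fits
  row 1: fits
  row 2: blocked -> lock at row 1

Answer: 1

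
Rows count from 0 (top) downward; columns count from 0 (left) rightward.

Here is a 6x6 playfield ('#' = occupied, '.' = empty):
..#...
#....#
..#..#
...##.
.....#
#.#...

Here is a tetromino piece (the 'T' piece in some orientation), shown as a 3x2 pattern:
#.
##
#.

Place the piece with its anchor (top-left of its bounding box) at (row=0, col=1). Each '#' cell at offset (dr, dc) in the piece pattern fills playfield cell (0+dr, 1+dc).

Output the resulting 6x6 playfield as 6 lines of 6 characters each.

Answer: .##...
###..#
.##..#
...##.
.....#
#.#...

Derivation:
Fill (0+0,1+0) = (0,1)
Fill (0+1,1+0) = (1,1)
Fill (0+1,1+1) = (1,2)
Fill (0+2,1+0) = (2,1)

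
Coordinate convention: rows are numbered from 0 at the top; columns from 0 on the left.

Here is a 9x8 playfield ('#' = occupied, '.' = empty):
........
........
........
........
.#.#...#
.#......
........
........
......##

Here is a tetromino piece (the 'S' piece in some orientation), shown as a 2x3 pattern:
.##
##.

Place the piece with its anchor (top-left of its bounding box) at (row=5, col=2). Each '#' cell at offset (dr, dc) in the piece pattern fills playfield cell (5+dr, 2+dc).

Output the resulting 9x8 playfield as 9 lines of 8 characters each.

Fill (5+0,2+1) = (5,3)
Fill (5+0,2+2) = (5,4)
Fill (5+1,2+0) = (6,2)
Fill (5+1,2+1) = (6,3)

Answer: ........
........
........
........
.#.#...#
.#.##...
..##....
........
......##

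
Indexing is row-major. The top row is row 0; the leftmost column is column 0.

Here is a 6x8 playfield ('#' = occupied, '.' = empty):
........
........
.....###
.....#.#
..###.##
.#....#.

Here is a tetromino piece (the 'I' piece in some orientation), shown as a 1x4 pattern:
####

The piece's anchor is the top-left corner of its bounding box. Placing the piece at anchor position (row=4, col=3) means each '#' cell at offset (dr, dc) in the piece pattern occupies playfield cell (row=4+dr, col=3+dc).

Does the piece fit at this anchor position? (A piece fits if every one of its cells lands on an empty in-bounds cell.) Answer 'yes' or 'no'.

Answer: no

Derivation:
Check each piece cell at anchor (4, 3):
  offset (0,0) -> (4,3): occupied ('#') -> FAIL
  offset (0,1) -> (4,4): occupied ('#') -> FAIL
  offset (0,2) -> (4,5): empty -> OK
  offset (0,3) -> (4,6): occupied ('#') -> FAIL
All cells valid: no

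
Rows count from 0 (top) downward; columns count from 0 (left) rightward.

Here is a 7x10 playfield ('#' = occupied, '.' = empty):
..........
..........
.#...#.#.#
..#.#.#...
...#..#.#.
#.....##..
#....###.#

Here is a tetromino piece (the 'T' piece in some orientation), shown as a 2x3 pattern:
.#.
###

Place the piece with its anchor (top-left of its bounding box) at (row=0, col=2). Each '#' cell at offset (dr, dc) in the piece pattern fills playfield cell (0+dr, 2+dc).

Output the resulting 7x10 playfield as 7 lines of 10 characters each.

Answer: ...#......
..###.....
.#...#.#.#
..#.#.#...
...#..#.#.
#.....##..
#....###.#

Derivation:
Fill (0+0,2+1) = (0,3)
Fill (0+1,2+0) = (1,2)
Fill (0+1,2+1) = (1,3)
Fill (0+1,2+2) = (1,4)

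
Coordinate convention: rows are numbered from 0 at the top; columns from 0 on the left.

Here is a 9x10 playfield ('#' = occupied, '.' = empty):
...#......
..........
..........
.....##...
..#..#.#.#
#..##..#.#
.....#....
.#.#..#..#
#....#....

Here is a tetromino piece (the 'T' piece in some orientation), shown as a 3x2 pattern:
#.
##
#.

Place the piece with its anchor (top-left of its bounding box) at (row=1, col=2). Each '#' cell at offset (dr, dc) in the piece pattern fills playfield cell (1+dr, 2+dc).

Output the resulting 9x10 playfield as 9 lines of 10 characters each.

Fill (1+0,2+0) = (1,2)
Fill (1+1,2+0) = (2,2)
Fill (1+1,2+1) = (2,3)
Fill (1+2,2+0) = (3,2)

Answer: ...#......
..#.......
..##......
..#..##...
..#..#.#.#
#..##..#.#
.....#....
.#.#..#..#
#....#....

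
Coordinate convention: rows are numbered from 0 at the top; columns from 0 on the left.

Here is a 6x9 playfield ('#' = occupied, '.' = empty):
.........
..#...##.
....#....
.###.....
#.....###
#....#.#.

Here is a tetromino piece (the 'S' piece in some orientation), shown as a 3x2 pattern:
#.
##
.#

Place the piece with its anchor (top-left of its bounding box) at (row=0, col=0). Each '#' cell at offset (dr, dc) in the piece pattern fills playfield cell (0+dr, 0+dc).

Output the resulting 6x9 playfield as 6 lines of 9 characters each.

Answer: #........
###...##.
.#..#....
.###.....
#.....###
#....#.#.

Derivation:
Fill (0+0,0+0) = (0,0)
Fill (0+1,0+0) = (1,0)
Fill (0+1,0+1) = (1,1)
Fill (0+2,0+1) = (2,1)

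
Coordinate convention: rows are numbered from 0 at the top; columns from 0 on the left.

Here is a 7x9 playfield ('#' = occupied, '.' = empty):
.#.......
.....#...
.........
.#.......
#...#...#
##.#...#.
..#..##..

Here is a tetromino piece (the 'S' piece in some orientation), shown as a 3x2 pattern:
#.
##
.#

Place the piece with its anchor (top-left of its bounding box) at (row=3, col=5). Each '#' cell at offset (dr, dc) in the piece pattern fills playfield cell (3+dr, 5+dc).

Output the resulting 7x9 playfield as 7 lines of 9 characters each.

Answer: .#.......
.....#...
.........
.#...#...
#...###.#
##.#..##.
..#..##..

Derivation:
Fill (3+0,5+0) = (3,5)
Fill (3+1,5+0) = (4,5)
Fill (3+1,5+1) = (4,6)
Fill (3+2,5+1) = (5,6)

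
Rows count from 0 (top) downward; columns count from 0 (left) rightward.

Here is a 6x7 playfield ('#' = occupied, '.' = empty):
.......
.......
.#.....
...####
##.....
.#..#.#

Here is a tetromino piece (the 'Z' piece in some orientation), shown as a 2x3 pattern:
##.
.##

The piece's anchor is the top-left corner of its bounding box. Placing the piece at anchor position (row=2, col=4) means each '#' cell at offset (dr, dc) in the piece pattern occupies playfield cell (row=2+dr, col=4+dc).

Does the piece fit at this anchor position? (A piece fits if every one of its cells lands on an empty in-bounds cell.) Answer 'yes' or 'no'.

Check each piece cell at anchor (2, 4):
  offset (0,0) -> (2,4): empty -> OK
  offset (0,1) -> (2,5): empty -> OK
  offset (1,1) -> (3,5): occupied ('#') -> FAIL
  offset (1,2) -> (3,6): occupied ('#') -> FAIL
All cells valid: no

Answer: no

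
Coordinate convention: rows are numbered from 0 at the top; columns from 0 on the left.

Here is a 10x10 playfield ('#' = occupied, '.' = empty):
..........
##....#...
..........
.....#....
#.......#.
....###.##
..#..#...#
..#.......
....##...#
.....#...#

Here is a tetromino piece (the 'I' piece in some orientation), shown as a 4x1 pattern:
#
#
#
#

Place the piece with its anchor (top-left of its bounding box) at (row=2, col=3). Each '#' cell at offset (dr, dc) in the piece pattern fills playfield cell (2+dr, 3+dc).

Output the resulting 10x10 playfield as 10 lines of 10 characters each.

Answer: ..........
##....#...
...#......
...#.#....
#..#....#.
...####.##
..#..#...#
..#.......
....##...#
.....#...#

Derivation:
Fill (2+0,3+0) = (2,3)
Fill (2+1,3+0) = (3,3)
Fill (2+2,3+0) = (4,3)
Fill (2+3,3+0) = (5,3)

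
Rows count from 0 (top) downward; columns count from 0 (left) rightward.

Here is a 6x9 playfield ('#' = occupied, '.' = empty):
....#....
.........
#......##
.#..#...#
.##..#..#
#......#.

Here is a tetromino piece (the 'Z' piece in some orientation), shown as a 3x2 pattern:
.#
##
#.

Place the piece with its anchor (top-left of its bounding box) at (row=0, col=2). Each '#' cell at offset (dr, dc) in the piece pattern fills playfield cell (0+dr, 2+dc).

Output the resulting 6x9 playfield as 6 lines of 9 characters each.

Fill (0+0,2+1) = (0,3)
Fill (0+1,2+0) = (1,2)
Fill (0+1,2+1) = (1,3)
Fill (0+2,2+0) = (2,2)

Answer: ...##....
..##.....
#.#....##
.#..#...#
.##..#..#
#......#.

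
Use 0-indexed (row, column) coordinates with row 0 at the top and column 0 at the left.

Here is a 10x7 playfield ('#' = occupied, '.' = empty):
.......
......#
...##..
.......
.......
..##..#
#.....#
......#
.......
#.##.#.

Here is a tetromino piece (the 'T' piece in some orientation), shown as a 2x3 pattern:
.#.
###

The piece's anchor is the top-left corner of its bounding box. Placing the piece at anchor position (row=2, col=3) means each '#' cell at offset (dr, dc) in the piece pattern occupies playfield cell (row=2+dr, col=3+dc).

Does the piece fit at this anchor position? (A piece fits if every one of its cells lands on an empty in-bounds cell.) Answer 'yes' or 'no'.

Answer: no

Derivation:
Check each piece cell at anchor (2, 3):
  offset (0,1) -> (2,4): occupied ('#') -> FAIL
  offset (1,0) -> (3,3): empty -> OK
  offset (1,1) -> (3,4): empty -> OK
  offset (1,2) -> (3,5): empty -> OK
All cells valid: no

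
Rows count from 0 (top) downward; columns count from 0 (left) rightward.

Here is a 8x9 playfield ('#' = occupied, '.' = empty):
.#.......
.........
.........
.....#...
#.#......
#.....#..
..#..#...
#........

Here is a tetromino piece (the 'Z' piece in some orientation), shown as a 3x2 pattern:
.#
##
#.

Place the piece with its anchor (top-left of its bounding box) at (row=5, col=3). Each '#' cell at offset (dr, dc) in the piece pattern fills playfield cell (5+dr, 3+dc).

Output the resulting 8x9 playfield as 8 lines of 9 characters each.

Answer: .#.......
.........
.........
.....#...
#.#......
#...#.#..
..####...
#..#.....

Derivation:
Fill (5+0,3+1) = (5,4)
Fill (5+1,3+0) = (6,3)
Fill (5+1,3+1) = (6,4)
Fill (5+2,3+0) = (7,3)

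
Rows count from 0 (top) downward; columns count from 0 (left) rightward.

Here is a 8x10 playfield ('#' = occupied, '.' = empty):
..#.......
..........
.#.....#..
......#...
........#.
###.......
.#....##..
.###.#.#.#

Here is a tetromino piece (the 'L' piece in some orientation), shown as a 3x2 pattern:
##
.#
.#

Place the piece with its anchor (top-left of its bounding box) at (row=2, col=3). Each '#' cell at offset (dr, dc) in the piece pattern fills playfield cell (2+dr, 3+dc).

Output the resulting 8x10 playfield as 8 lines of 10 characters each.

Fill (2+0,3+0) = (2,3)
Fill (2+0,3+1) = (2,4)
Fill (2+1,3+1) = (3,4)
Fill (2+2,3+1) = (4,4)

Answer: ..#.......
..........
.#.##..#..
....#.#...
....#...#.
###.......
.#....##..
.###.#.#.#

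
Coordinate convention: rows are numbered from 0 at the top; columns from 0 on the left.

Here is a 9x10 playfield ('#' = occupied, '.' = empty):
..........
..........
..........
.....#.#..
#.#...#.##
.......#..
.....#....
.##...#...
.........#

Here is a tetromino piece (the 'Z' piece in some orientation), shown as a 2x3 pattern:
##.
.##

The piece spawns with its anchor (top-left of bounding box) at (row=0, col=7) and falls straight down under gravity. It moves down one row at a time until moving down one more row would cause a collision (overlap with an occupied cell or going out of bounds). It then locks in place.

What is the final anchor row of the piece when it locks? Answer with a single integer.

Answer: 2

Derivation:
Spawn at (row=0, col=7). Try each row:
  row 0: fits
  row 1: fits
  row 2: fits
  row 3: blocked -> lock at row 2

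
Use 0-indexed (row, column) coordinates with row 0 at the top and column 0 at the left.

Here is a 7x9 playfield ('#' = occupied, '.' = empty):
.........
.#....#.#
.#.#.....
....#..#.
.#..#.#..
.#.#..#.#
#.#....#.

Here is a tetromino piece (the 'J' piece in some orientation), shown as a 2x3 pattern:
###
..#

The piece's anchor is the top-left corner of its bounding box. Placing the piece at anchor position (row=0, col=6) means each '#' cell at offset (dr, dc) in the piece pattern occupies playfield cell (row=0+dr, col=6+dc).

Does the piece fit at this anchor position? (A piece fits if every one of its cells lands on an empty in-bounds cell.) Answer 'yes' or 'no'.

Check each piece cell at anchor (0, 6):
  offset (0,0) -> (0,6): empty -> OK
  offset (0,1) -> (0,7): empty -> OK
  offset (0,2) -> (0,8): empty -> OK
  offset (1,2) -> (1,8): occupied ('#') -> FAIL
All cells valid: no

Answer: no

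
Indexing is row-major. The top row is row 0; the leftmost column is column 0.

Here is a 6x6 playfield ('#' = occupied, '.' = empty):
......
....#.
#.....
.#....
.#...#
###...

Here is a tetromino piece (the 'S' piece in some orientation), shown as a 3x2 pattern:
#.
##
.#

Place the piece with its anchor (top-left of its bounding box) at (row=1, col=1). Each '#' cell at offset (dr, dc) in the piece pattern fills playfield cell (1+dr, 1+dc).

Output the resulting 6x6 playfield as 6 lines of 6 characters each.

Answer: ......
.#..#.
###...
.##...
.#...#
###...

Derivation:
Fill (1+0,1+0) = (1,1)
Fill (1+1,1+0) = (2,1)
Fill (1+1,1+1) = (2,2)
Fill (1+2,1+1) = (3,2)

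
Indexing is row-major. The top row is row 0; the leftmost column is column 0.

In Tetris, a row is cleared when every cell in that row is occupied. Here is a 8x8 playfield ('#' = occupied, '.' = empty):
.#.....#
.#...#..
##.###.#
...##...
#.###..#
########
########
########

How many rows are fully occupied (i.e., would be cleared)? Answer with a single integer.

Answer: 3

Derivation:
Check each row:
  row 0: 6 empty cells -> not full
  row 1: 6 empty cells -> not full
  row 2: 2 empty cells -> not full
  row 3: 6 empty cells -> not full
  row 4: 3 empty cells -> not full
  row 5: 0 empty cells -> FULL (clear)
  row 6: 0 empty cells -> FULL (clear)
  row 7: 0 empty cells -> FULL (clear)
Total rows cleared: 3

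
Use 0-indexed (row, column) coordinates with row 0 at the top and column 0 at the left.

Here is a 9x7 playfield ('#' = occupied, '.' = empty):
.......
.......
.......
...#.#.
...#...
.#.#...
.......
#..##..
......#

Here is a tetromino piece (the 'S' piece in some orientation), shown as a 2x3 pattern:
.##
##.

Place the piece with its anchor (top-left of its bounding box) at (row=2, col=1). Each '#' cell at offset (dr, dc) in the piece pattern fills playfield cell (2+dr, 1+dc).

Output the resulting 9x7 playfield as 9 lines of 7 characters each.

Answer: .......
.......
..##...
.###.#.
...#...
.#.#...
.......
#..##..
......#

Derivation:
Fill (2+0,1+1) = (2,2)
Fill (2+0,1+2) = (2,3)
Fill (2+1,1+0) = (3,1)
Fill (2+1,1+1) = (3,2)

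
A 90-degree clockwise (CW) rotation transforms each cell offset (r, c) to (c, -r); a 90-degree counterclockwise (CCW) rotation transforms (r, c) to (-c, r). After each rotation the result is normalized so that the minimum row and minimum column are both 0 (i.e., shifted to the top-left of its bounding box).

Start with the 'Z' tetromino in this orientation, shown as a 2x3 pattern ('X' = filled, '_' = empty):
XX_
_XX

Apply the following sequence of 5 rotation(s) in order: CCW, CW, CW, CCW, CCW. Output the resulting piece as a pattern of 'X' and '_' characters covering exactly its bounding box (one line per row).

Start:
XX_
_XX
After rotation 1 (CCW):
_X
XX
X_
After rotation 2 (CW):
XX_
_XX
After rotation 3 (CW):
_X
XX
X_
After rotation 4 (CCW):
XX_
_XX
After rotation 5 (CCW):
_X
XX
X_

Answer: _X
XX
X_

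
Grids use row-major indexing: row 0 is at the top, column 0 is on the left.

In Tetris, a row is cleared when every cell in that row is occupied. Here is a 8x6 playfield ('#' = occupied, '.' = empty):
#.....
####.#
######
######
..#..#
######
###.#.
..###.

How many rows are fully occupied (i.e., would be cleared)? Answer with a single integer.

Check each row:
  row 0: 5 empty cells -> not full
  row 1: 1 empty cell -> not full
  row 2: 0 empty cells -> FULL (clear)
  row 3: 0 empty cells -> FULL (clear)
  row 4: 4 empty cells -> not full
  row 5: 0 empty cells -> FULL (clear)
  row 6: 2 empty cells -> not full
  row 7: 3 empty cells -> not full
Total rows cleared: 3

Answer: 3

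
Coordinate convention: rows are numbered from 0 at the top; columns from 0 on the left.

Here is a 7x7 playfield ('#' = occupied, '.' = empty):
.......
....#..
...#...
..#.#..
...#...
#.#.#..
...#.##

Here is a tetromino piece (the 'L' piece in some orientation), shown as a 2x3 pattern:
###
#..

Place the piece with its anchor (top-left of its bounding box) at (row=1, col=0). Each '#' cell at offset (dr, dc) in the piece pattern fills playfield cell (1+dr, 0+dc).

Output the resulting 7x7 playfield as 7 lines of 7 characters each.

Answer: .......
###.#..
#..#...
..#.#..
...#...
#.#.#..
...#.##

Derivation:
Fill (1+0,0+0) = (1,0)
Fill (1+0,0+1) = (1,1)
Fill (1+0,0+2) = (1,2)
Fill (1+1,0+0) = (2,0)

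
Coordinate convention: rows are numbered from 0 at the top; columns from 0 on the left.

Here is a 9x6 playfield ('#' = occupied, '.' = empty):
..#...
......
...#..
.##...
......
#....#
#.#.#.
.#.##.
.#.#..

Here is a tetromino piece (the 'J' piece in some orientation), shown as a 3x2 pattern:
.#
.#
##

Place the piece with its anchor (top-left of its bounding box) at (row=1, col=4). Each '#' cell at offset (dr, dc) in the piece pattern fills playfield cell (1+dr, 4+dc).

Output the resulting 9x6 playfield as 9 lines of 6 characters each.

Answer: ..#...
.....#
...#.#
.##.##
......
#....#
#.#.#.
.#.##.
.#.#..

Derivation:
Fill (1+0,4+1) = (1,5)
Fill (1+1,4+1) = (2,5)
Fill (1+2,4+0) = (3,4)
Fill (1+2,4+1) = (3,5)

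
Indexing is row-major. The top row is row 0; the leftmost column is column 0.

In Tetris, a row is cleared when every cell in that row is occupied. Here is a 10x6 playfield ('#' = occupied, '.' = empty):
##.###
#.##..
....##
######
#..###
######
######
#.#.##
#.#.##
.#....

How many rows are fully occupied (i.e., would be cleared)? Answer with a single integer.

Check each row:
  row 0: 1 empty cell -> not full
  row 1: 3 empty cells -> not full
  row 2: 4 empty cells -> not full
  row 3: 0 empty cells -> FULL (clear)
  row 4: 2 empty cells -> not full
  row 5: 0 empty cells -> FULL (clear)
  row 6: 0 empty cells -> FULL (clear)
  row 7: 2 empty cells -> not full
  row 8: 2 empty cells -> not full
  row 9: 5 empty cells -> not full
Total rows cleared: 3

Answer: 3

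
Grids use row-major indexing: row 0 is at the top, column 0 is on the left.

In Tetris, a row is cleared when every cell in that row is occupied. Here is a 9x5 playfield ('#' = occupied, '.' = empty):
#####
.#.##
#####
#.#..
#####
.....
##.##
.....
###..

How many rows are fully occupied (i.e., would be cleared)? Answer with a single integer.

Check each row:
  row 0: 0 empty cells -> FULL (clear)
  row 1: 2 empty cells -> not full
  row 2: 0 empty cells -> FULL (clear)
  row 3: 3 empty cells -> not full
  row 4: 0 empty cells -> FULL (clear)
  row 5: 5 empty cells -> not full
  row 6: 1 empty cell -> not full
  row 7: 5 empty cells -> not full
  row 8: 2 empty cells -> not full
Total rows cleared: 3

Answer: 3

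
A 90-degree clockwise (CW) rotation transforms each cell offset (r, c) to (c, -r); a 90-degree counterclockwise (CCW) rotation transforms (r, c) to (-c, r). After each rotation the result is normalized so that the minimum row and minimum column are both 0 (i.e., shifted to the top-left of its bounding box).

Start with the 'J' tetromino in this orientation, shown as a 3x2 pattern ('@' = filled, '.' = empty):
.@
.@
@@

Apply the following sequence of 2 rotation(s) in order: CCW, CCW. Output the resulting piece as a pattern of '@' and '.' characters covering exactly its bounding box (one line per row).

Start:
.@
.@
@@
After rotation 1 (CCW):
@@@
..@
After rotation 2 (CCW):
@@
@.
@.

Answer: @@
@.
@.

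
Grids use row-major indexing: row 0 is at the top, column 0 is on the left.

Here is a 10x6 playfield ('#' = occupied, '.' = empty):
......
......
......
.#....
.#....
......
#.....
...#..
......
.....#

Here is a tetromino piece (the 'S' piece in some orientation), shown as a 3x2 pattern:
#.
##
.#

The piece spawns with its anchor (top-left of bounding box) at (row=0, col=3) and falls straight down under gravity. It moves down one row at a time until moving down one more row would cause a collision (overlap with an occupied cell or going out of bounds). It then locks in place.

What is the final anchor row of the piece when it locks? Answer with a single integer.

Answer: 5

Derivation:
Spawn at (row=0, col=3). Try each row:
  row 0: fits
  row 1: fits
  row 2: fits
  row 3: fits
  row 4: fits
  row 5: fits
  row 6: blocked -> lock at row 5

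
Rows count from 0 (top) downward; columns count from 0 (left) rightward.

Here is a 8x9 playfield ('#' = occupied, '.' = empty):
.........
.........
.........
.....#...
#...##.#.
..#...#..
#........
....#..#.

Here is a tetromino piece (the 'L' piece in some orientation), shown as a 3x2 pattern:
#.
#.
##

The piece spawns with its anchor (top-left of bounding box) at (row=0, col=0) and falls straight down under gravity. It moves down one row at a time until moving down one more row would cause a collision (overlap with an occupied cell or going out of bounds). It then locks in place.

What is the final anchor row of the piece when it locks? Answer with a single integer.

Answer: 1

Derivation:
Spawn at (row=0, col=0). Try each row:
  row 0: fits
  row 1: fits
  row 2: blocked -> lock at row 1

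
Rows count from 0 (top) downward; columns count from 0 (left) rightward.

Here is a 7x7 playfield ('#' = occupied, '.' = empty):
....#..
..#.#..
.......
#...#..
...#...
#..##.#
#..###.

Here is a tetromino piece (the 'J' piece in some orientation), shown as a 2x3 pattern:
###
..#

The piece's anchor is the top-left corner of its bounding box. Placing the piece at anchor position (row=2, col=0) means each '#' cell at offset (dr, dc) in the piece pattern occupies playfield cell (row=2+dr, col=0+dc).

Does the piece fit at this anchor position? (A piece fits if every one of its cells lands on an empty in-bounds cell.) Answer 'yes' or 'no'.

Answer: yes

Derivation:
Check each piece cell at anchor (2, 0):
  offset (0,0) -> (2,0): empty -> OK
  offset (0,1) -> (2,1): empty -> OK
  offset (0,2) -> (2,2): empty -> OK
  offset (1,2) -> (3,2): empty -> OK
All cells valid: yes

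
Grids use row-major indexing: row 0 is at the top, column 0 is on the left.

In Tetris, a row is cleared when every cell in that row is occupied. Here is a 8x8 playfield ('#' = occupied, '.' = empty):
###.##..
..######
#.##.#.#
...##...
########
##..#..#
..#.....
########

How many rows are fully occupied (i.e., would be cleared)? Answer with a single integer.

Answer: 2

Derivation:
Check each row:
  row 0: 3 empty cells -> not full
  row 1: 2 empty cells -> not full
  row 2: 3 empty cells -> not full
  row 3: 6 empty cells -> not full
  row 4: 0 empty cells -> FULL (clear)
  row 5: 4 empty cells -> not full
  row 6: 7 empty cells -> not full
  row 7: 0 empty cells -> FULL (clear)
Total rows cleared: 2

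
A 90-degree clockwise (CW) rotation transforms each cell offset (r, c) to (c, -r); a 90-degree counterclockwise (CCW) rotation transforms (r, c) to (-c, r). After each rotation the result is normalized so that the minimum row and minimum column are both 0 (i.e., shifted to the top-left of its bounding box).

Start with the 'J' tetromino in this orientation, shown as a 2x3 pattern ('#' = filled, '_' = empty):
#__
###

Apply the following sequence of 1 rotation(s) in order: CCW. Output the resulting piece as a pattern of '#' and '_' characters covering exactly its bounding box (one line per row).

Start:
#__
###
After rotation 1 (CCW):
_#
_#
##

Answer: _#
_#
##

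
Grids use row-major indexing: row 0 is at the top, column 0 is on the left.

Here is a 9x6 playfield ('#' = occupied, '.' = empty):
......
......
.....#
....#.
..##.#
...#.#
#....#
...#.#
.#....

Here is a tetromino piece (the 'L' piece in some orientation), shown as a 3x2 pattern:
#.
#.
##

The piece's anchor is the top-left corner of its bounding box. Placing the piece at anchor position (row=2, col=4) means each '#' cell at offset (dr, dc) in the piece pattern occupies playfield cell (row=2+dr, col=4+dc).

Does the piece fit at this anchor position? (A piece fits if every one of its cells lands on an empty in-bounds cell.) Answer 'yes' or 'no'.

Answer: no

Derivation:
Check each piece cell at anchor (2, 4):
  offset (0,0) -> (2,4): empty -> OK
  offset (1,0) -> (3,4): occupied ('#') -> FAIL
  offset (2,0) -> (4,4): empty -> OK
  offset (2,1) -> (4,5): occupied ('#') -> FAIL
All cells valid: no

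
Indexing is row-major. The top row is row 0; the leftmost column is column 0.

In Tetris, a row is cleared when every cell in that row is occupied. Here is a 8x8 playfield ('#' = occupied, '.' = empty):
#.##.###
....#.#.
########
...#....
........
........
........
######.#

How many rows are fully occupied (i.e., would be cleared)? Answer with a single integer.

Answer: 1

Derivation:
Check each row:
  row 0: 2 empty cells -> not full
  row 1: 6 empty cells -> not full
  row 2: 0 empty cells -> FULL (clear)
  row 3: 7 empty cells -> not full
  row 4: 8 empty cells -> not full
  row 5: 8 empty cells -> not full
  row 6: 8 empty cells -> not full
  row 7: 1 empty cell -> not full
Total rows cleared: 1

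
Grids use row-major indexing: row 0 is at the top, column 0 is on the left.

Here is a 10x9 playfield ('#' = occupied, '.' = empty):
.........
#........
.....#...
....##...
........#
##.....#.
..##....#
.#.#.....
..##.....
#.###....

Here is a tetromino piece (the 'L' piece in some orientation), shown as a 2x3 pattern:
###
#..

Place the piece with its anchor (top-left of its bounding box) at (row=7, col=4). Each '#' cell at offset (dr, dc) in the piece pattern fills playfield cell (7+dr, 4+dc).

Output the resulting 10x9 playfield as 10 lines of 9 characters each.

Fill (7+0,4+0) = (7,4)
Fill (7+0,4+1) = (7,5)
Fill (7+0,4+2) = (7,6)
Fill (7+1,4+0) = (8,4)

Answer: .........
#........
.....#...
....##...
........#
##.....#.
..##....#
.#.####..
..###....
#.###....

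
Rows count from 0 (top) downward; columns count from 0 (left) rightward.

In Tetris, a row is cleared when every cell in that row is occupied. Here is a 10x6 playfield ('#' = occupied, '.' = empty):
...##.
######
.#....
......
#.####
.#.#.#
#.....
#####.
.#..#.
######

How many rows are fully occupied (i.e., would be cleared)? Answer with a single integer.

Answer: 2

Derivation:
Check each row:
  row 0: 4 empty cells -> not full
  row 1: 0 empty cells -> FULL (clear)
  row 2: 5 empty cells -> not full
  row 3: 6 empty cells -> not full
  row 4: 1 empty cell -> not full
  row 5: 3 empty cells -> not full
  row 6: 5 empty cells -> not full
  row 7: 1 empty cell -> not full
  row 8: 4 empty cells -> not full
  row 9: 0 empty cells -> FULL (clear)
Total rows cleared: 2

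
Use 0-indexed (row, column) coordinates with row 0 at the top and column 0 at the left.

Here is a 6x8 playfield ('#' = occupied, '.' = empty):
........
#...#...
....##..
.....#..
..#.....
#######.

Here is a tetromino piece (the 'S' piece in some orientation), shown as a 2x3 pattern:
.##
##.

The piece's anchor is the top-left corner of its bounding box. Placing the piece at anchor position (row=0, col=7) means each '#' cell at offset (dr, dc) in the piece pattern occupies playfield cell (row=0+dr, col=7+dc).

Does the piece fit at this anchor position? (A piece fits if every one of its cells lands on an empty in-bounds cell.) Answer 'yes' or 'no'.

Answer: no

Derivation:
Check each piece cell at anchor (0, 7):
  offset (0,1) -> (0,8): out of bounds -> FAIL
  offset (0,2) -> (0,9): out of bounds -> FAIL
  offset (1,0) -> (1,7): empty -> OK
  offset (1,1) -> (1,8): out of bounds -> FAIL
All cells valid: no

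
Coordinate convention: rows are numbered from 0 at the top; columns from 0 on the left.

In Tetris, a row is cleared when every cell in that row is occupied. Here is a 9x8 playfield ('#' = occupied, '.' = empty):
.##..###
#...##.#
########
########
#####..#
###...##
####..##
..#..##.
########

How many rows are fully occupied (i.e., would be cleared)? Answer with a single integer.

Check each row:
  row 0: 3 empty cells -> not full
  row 1: 4 empty cells -> not full
  row 2: 0 empty cells -> FULL (clear)
  row 3: 0 empty cells -> FULL (clear)
  row 4: 2 empty cells -> not full
  row 5: 3 empty cells -> not full
  row 6: 2 empty cells -> not full
  row 7: 5 empty cells -> not full
  row 8: 0 empty cells -> FULL (clear)
Total rows cleared: 3

Answer: 3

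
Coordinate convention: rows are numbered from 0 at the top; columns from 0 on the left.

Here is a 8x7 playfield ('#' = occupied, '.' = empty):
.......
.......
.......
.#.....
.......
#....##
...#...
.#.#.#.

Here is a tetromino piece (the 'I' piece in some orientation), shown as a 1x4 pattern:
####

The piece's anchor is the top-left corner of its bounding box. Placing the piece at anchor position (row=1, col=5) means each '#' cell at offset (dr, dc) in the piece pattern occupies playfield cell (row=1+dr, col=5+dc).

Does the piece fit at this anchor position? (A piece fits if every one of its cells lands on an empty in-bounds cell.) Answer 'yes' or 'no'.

Answer: no

Derivation:
Check each piece cell at anchor (1, 5):
  offset (0,0) -> (1,5): empty -> OK
  offset (0,1) -> (1,6): empty -> OK
  offset (0,2) -> (1,7): out of bounds -> FAIL
  offset (0,3) -> (1,8): out of bounds -> FAIL
All cells valid: no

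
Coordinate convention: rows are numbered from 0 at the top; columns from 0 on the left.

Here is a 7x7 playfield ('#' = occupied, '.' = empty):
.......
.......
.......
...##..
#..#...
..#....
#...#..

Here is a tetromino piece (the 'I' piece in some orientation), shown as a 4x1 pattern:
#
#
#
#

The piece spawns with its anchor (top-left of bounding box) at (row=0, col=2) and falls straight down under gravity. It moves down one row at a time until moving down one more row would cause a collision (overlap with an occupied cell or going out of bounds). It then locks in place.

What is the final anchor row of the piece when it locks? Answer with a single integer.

Spawn at (row=0, col=2). Try each row:
  row 0: fits
  row 1: fits
  row 2: blocked -> lock at row 1

Answer: 1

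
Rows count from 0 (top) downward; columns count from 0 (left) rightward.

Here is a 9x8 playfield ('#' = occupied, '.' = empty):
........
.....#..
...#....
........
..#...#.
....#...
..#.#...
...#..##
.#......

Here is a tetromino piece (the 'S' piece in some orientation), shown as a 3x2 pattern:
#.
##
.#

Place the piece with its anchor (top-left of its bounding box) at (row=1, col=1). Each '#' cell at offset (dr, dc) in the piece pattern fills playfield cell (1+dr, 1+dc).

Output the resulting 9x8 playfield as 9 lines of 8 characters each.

Answer: ........
.#...#..
.###....
..#.....
..#...#.
....#...
..#.#...
...#..##
.#......

Derivation:
Fill (1+0,1+0) = (1,1)
Fill (1+1,1+0) = (2,1)
Fill (1+1,1+1) = (2,2)
Fill (1+2,1+1) = (3,2)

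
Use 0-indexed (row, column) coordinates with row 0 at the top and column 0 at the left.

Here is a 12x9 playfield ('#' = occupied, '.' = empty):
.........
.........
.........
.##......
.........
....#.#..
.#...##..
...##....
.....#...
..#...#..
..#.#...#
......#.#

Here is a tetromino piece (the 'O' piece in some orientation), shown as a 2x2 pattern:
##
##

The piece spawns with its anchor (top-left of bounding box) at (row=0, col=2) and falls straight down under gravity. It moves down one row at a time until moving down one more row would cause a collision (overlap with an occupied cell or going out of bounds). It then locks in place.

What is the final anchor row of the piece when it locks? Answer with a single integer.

Spawn at (row=0, col=2). Try each row:
  row 0: fits
  row 1: fits
  row 2: blocked -> lock at row 1

Answer: 1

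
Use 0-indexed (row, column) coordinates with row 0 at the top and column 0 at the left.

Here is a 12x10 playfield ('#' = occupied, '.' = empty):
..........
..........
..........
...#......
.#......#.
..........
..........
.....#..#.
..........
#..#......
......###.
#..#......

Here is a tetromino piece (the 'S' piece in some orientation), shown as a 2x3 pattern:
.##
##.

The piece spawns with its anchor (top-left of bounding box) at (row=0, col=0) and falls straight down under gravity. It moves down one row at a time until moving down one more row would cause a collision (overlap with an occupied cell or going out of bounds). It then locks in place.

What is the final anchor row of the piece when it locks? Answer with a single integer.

Spawn at (row=0, col=0). Try each row:
  row 0: fits
  row 1: fits
  row 2: fits
  row 3: blocked -> lock at row 2

Answer: 2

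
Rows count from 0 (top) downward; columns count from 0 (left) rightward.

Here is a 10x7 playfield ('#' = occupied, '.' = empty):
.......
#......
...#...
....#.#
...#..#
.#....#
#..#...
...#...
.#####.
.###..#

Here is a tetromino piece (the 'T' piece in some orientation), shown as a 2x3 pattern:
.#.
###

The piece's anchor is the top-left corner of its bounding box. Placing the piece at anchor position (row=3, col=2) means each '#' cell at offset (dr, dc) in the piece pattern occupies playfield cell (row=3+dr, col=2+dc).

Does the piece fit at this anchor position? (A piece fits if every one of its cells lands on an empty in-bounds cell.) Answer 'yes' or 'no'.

Answer: no

Derivation:
Check each piece cell at anchor (3, 2):
  offset (0,1) -> (3,3): empty -> OK
  offset (1,0) -> (4,2): empty -> OK
  offset (1,1) -> (4,3): occupied ('#') -> FAIL
  offset (1,2) -> (4,4): empty -> OK
All cells valid: no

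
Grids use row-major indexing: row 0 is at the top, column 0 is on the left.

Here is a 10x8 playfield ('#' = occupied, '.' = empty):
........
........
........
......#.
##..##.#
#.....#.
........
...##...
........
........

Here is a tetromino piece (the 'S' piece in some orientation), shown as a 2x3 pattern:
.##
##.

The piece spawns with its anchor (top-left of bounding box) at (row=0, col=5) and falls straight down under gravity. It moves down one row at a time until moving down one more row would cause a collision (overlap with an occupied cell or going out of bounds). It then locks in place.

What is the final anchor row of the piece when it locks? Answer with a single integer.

Spawn at (row=0, col=5). Try each row:
  row 0: fits
  row 1: fits
  row 2: blocked -> lock at row 1

Answer: 1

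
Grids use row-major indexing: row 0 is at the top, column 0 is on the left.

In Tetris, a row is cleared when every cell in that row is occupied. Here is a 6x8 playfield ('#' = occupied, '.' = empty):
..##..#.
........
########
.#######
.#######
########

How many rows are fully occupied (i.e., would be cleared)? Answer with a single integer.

Answer: 2

Derivation:
Check each row:
  row 0: 5 empty cells -> not full
  row 1: 8 empty cells -> not full
  row 2: 0 empty cells -> FULL (clear)
  row 3: 1 empty cell -> not full
  row 4: 1 empty cell -> not full
  row 5: 0 empty cells -> FULL (clear)
Total rows cleared: 2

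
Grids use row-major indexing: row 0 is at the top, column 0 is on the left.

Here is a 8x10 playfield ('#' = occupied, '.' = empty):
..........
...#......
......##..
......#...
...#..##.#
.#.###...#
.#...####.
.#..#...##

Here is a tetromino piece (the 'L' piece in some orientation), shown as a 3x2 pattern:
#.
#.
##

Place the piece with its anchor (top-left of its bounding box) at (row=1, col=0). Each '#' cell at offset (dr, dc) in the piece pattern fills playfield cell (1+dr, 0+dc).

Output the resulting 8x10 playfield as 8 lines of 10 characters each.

Fill (1+0,0+0) = (1,0)
Fill (1+1,0+0) = (2,0)
Fill (1+2,0+0) = (3,0)
Fill (1+2,0+1) = (3,1)

Answer: ..........
#..#......
#.....##..
##....#...
...#..##.#
.#.###...#
.#...####.
.#..#...##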